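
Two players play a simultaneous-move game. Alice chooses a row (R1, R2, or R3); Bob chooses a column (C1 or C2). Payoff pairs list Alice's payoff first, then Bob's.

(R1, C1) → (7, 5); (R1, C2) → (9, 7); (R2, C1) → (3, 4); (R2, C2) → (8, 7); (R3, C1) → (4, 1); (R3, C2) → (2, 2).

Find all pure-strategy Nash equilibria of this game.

A profile is a Nash equilibrium when each player is best-responding to the other.
Alice's best responses — vs C1: R1 (payoff 7); vs C2: R1 (payoff 9).
Bob's best responses — vs R1: C2 (payoff 7); vs R2: C2 (payoff 7); vs R3: C2 (payoff 2).
The only mutual best response is (R1, C2); neither player gains by switching there.

(R1, C2)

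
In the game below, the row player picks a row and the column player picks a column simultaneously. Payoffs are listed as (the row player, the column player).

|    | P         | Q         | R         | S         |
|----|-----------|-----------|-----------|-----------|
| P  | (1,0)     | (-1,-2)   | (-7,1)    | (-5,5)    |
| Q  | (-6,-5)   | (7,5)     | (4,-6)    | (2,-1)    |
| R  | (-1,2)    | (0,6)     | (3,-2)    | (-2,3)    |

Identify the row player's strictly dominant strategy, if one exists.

A strategy is strictly dominant if it gives the row player a strictly higher payoff than every other strategy, against every choice by the opponent.
P is not dominant: against Q, Q gives 7 > -1.
Q is not dominant: against P, P gives 1 > -6.
R is not dominant: against P, P gives 1 > -1.
No single strategy is best against every opponent action.

No strictly dominant strategy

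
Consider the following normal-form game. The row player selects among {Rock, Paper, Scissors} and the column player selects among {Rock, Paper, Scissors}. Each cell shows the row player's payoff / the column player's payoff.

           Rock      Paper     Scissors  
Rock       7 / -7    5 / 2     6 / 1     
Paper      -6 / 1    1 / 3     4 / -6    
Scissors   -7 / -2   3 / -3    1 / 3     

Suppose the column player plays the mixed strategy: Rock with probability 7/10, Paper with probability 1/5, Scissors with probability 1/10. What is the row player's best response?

Compute the row player's expected payoff from each pure strategy against the given mix.
Rock: (7/10)·7 + (1/5)·5 + (1/10)·6 = 13/2
Paper: (7/10)·(-6) + (1/5)·1 + (1/10)·4 = -18/5
Scissors: (7/10)·(-7) + (1/5)·3 + (1/10)·1 = -21/5
Highest expected payoff is 13/2, from Rock.

Rock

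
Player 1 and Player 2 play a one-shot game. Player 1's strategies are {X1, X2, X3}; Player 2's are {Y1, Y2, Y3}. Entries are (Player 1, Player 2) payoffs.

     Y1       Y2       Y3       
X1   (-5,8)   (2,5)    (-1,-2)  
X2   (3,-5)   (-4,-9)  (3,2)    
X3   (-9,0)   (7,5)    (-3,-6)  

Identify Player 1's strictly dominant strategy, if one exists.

None

Check whether one of Player 1's strategies beats all alternatives regardless of what the opponent does.
X1 is not dominant: against Y1, X2 gives 3 > -5.
X2 is not dominant: against Y2, X1 gives 2 > -4.
X3 is not dominant: against Y1, X1 gives -5 > -9.
No single strategy is best against every opponent action.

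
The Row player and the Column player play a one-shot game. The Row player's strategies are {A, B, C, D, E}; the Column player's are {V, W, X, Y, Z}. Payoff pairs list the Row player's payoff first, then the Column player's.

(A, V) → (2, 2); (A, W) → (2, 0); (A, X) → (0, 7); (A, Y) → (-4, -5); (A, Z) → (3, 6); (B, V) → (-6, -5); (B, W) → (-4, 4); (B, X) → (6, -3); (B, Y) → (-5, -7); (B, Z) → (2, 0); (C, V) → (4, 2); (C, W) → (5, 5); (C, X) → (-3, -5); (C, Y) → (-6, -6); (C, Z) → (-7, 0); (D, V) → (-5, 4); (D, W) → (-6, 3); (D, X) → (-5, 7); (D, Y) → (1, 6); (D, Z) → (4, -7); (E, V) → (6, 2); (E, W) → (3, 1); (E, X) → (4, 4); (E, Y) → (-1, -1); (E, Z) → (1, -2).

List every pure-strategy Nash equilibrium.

(C, W)

A profile is a Nash equilibrium when each player is best-responding to the other.
The Row player's best responses — vs V: E (payoff 6); vs W: C (payoff 5); vs X: B (payoff 6); vs Y: D (payoff 1); vs Z: D (payoff 4).
The Column player's best responses — vs A: X (payoff 7); vs B: W (payoff 4); vs C: W (payoff 5); vs D: X (payoff 7); vs E: X (payoff 4).
The only mutual best response is (C, W); neither player gains by switching there.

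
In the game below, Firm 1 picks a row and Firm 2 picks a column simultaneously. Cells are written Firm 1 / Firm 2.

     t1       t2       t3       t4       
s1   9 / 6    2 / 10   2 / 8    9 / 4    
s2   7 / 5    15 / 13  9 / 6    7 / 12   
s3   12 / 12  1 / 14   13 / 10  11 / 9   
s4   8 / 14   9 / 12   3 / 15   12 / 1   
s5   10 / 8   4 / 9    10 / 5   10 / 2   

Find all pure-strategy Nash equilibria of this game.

(s2, t2)

Find each player's best response to every opponent strategy; NE are the intersections.
Firm 1's best responses — vs t1: s3 (payoff 12); vs t2: s2 (payoff 15); vs t3: s3 (payoff 13); vs t4: s4 (payoff 12).
Firm 2's best responses — vs s1: t2 (payoff 10); vs s2: t2 (payoff 13); vs s3: t2 (payoff 14); vs s4: t3 (payoff 15); vs s5: t2 (payoff 9).
The only mutual best response is (s2, t2); neither player gains by switching there.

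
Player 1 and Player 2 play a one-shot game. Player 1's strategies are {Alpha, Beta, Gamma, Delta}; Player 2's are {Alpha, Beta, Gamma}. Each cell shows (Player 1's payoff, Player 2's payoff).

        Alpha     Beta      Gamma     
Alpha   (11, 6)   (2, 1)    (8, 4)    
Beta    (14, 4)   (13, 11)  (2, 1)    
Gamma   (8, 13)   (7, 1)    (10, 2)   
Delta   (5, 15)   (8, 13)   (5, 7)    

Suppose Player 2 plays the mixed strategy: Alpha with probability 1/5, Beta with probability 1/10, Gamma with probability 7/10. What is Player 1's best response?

Compute Player 1's expected payoff from each pure strategy against the given mix.
Alpha: (1/5)·11 + (1/10)·2 + (7/10)·8 = 8
Beta: (1/5)·14 + (1/10)·13 + (7/10)·2 = 11/2
Gamma: (1/5)·8 + (1/10)·7 + (7/10)·10 = 93/10
Delta: (1/5)·5 + (1/10)·8 + (7/10)·5 = 53/10
Highest expected payoff is 93/10, from Gamma.

Gamma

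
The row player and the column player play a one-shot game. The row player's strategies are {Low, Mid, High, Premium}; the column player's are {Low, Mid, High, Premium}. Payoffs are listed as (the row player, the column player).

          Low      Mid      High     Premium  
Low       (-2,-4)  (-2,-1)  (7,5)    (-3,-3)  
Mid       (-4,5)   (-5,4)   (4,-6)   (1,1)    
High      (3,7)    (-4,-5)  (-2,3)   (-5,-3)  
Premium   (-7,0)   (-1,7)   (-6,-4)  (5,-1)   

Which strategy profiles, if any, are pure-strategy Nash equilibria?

(Low, High), (High, Low), and (Premium, Mid)

Find each player's best response to every opponent strategy; NE are the intersections.
The row player's best responses — vs Low: High (payoff 3); vs Mid: Premium (payoff -1); vs High: Low (payoff 7); vs Premium: Premium (payoff 5).
The column player's best responses — vs Low: High (payoff 5); vs Mid: Low (payoff 5); vs High: Low (payoff 7); vs Premium: Mid (payoff 7).
Mutual best responses occur at (Low, High), (High, Low), and (Premium, Mid); at each, neither player gains by switching.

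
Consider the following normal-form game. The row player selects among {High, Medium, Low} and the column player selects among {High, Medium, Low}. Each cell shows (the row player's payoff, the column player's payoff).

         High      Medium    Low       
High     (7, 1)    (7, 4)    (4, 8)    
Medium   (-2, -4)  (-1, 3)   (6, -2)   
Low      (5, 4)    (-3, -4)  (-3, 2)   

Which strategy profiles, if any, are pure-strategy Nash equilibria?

No pure-strategy Nash equilibrium

A profile is a Nash equilibrium when each player is best-responding to the other.
The row player's best responses — vs High: High (payoff 7); vs Medium: High (payoff 7); vs Low: Medium (payoff 6).
The column player's best responses — vs High: Low (payoff 8); vs Medium: Medium (payoff 3); vs Low: High (payoff 4).
No cell has both players best-responding. For instance, the row player's best reply to High is High, but against High the column player prefers Low over High.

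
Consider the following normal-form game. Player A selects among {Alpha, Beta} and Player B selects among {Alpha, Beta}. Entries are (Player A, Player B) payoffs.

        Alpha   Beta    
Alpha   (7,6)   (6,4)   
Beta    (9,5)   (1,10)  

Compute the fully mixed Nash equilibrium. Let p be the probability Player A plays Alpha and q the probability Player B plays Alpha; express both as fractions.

Each player's mixing probability is pinned down by making the *other* player indifferent.
Player B indifferent between Alpha and Beta: p·6 + (1−p)·5 = p·4 + (1−p)·10 ⟹ 5 + 1p = 10 + (-6)p ⟹ p = 5/7.
Player A indifferent between Alpha and Beta: q·7 + (1−q)·6 = q·9 + (1−q)·1 ⟹ 6 + 1q = 1 + 8q ⟹ q = 5/7.

p = 5/7, q = 5/7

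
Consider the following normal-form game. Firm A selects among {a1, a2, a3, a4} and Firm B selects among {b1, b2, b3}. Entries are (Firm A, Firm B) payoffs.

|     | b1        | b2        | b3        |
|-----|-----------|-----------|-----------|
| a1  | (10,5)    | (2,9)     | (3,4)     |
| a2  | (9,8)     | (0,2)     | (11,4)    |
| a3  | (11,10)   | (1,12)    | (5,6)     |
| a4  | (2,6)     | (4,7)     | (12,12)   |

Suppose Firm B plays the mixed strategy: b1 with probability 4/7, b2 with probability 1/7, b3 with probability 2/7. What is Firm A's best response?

a2

Compute Firm A's expected payoff from each pure strategy against the given mix.
a1: (4/7)·10 + (1/7)·2 + (2/7)·3 = 48/7
a2: (4/7)·9 + (1/7)·0 + (2/7)·11 = 58/7
a3: (4/7)·11 + (1/7)·1 + (2/7)·5 = 55/7
a4: (4/7)·2 + (1/7)·4 + (2/7)·12 = 36/7
Highest expected payoff is 58/7, from a2.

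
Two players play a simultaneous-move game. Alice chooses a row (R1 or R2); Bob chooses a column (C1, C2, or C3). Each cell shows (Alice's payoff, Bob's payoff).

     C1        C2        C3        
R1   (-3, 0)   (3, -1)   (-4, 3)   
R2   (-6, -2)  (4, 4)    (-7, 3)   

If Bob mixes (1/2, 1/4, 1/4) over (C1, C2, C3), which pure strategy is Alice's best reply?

Compute Alice's expected payoff from each pure strategy against the given mix.
R1: (1/2)·(-3) + (1/4)·3 + (1/4)·(-4) = -7/4
R2: (1/2)·(-6) + (1/4)·4 + (1/4)·(-7) = -15/4
Highest expected payoff is -7/4, from R1.

R1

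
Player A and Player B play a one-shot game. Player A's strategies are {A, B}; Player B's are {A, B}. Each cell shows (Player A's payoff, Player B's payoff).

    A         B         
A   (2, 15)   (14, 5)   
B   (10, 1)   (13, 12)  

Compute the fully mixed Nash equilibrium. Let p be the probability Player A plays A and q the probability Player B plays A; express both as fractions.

p = 11/21, q = 1/9

Each player's mixing probability is pinned down by making the *other* player indifferent.
Player B indifferent between A and B: p·15 + (1−p)·1 = p·5 + (1−p)·12 ⟹ 1 + 14p = 12 + (-7)p ⟹ p = 11/21.
Player A indifferent between A and B: q·2 + (1−q)·14 = q·10 + (1−q)·13 ⟹ 14 + (-12)q = 13 + (-3)q ⟹ q = 1/9.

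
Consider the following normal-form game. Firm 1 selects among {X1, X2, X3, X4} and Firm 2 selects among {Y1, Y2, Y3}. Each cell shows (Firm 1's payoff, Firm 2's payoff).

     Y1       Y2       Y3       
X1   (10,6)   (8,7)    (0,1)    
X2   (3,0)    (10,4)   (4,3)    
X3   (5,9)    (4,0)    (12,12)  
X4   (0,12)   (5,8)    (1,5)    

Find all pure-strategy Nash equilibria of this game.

(X2, Y2) and (X3, Y3)

A profile is a Nash equilibrium when each player is best-responding to the other.
Firm 1's best responses — vs Y1: X1 (payoff 10); vs Y2: X2 (payoff 10); vs Y3: X3 (payoff 12).
Firm 2's best responses — vs X1: Y2 (payoff 7); vs X2: Y2 (payoff 4); vs X3: Y3 (payoff 12); vs X4: Y1 (payoff 12).
Mutual best responses occur at (X2, Y2) and (X3, Y3); at each, neither player gains by switching.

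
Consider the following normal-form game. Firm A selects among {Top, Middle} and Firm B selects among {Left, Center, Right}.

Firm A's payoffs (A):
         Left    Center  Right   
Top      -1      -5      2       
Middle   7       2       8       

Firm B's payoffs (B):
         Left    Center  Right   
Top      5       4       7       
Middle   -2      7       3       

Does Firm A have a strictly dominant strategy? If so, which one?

A strategy is strictly dominant if it gives Firm A a strictly higher payoff than every other strategy, against every choice by the opponent.
Middle strictly dominates: vs Left: 7 > -1; vs Center: 2 > -5; vs Right: 8 > 2.

Middle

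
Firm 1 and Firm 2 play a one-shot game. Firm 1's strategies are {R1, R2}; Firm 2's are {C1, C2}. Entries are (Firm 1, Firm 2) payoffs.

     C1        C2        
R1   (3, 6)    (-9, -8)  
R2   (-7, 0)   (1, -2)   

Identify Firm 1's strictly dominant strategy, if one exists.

No strictly dominant strategy

Check whether one of Firm 1's strategies beats all alternatives regardless of what the opponent does.
R1 is not dominant: against C2, R2 gives 1 > -9.
R2 is not dominant: against C1, R1 gives 3 > -7.
No single strategy is best against every opponent action.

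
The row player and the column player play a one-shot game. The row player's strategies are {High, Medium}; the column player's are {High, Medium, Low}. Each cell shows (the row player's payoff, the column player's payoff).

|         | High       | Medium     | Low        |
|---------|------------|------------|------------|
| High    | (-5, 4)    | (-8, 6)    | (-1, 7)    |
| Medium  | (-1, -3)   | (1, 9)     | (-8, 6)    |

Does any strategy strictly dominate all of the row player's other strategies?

A strategy is strictly dominant if it gives the row player a strictly higher payoff than every other strategy, against every choice by the opponent.
High is not dominant: against High, Medium gives -1 > -5.
Medium is not dominant: against Low, High gives -1 > -8.
No single strategy is best against every opponent action.

No strictly dominant strategy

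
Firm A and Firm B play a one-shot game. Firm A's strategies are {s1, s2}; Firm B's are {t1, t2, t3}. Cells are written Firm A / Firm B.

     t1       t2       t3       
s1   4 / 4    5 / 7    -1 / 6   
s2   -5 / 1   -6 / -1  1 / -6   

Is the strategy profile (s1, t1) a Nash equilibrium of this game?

Holding Firm B at t1: Firm A gets 4 from s1, versus -5 from s2. No profitable deviation for Firm A.
Holding Firm A at s1: Firm B gets 4 from t1 but could get 7 by switching to t2. Firm B has a profitable deviation.

No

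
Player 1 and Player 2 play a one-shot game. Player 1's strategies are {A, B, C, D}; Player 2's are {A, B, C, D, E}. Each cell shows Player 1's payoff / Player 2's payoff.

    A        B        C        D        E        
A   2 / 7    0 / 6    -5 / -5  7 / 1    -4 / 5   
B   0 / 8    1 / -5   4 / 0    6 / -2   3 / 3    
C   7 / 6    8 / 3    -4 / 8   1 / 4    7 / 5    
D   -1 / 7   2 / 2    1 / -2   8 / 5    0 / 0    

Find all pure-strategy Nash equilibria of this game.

A profile is a Nash equilibrium when each player is best-responding to the other.
Player 1's best responses — vs A: C (payoff 7); vs B: C (payoff 8); vs C: B (payoff 4); vs D: D (payoff 8); vs E: C (payoff 7).
Player 2's best responses — vs A: A (payoff 7); vs B: A (payoff 8); vs C: C (payoff 8); vs D: A (payoff 7).
No cell has both players best-responding. For instance, Player 1's best reply to D is D, but against D Player 2 prefers A over D.

No pure-strategy Nash equilibrium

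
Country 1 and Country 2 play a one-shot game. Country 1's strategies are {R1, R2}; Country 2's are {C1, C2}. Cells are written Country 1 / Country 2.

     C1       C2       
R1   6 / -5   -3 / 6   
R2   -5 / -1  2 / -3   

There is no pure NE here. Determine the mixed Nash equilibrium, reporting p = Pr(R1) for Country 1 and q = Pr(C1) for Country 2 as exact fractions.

p = 2/13, q = 5/16

Each player's mixing probability is pinned down by making the *other* player indifferent.
Country 2 indifferent between C1 and C2: p·(-5) + (1−p)·(-1) = p·6 + (1−p)·(-3) ⟹ (-1) + (-4)p = (-3) + 9p ⟹ p = 2/13.
Country 1 indifferent between R1 and R2: q·6 + (1−q)·(-3) = q·(-5) + (1−q)·2 ⟹ (-3) + 9q = 2 + (-7)q ⟹ q = 5/16.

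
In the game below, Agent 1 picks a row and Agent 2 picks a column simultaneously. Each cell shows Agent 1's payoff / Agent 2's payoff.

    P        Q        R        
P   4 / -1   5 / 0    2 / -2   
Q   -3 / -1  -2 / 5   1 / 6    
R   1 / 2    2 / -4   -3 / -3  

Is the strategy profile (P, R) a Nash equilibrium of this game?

No

Holding Agent 2 at R: Agent 1 gets 2 from P, versus 1 from Q, -3 from R. No profitable deviation for Agent 1.
Holding Agent 1 at P: Agent 2 gets -2 from R but could get 0 by switching to Q. Agent 2 has a profitable deviation.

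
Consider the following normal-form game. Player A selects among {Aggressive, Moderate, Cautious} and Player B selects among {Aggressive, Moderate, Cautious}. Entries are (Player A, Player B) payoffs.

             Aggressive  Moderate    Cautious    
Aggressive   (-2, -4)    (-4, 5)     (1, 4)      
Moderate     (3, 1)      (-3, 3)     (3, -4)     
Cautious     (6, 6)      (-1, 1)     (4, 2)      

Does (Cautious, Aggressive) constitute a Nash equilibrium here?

Yes

Holding Player B at Aggressive: Player A gets 6 from Cautious, versus -2 from Aggressive, 3 from Moderate. No profitable deviation for Player A.
Holding Player A at Cautious: Player B gets 6 from Aggressive, versus 1 from Moderate, 2 from Cautious. No profitable deviation for Player B either.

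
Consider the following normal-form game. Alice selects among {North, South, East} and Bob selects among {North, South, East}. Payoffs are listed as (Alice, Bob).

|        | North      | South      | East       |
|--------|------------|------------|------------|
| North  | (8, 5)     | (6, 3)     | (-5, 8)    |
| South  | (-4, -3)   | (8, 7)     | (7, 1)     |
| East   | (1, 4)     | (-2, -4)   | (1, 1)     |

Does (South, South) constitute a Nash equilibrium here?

Yes

Holding Bob at South: Alice gets 8 from South, versus 6 from North, -2 from East. No profitable deviation for Alice.
Holding Alice at South: Bob gets 7 from South, versus -3 from North, 1 from East. No profitable deviation for Bob either.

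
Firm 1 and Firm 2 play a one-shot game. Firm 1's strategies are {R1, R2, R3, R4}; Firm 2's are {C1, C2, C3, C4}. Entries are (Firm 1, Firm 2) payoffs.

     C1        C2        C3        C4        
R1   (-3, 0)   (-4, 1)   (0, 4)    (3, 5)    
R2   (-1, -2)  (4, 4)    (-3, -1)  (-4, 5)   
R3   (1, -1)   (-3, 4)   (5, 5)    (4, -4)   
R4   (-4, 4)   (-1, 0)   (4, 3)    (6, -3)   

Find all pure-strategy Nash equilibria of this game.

(R3, C3)

Check mutual best responses: a cell is a NE iff neither player can gain by unilaterally deviating.
Firm 1's best responses — vs C1: R3 (payoff 1); vs C2: R2 (payoff 4); vs C3: R3 (payoff 5); vs C4: R4 (payoff 6).
Firm 2's best responses — vs R1: C4 (payoff 5); vs R2: C4 (payoff 5); vs R3: C3 (payoff 5); vs R4: C1 (payoff 4).
The only mutual best response is (R3, C3); neither player gains by switching there.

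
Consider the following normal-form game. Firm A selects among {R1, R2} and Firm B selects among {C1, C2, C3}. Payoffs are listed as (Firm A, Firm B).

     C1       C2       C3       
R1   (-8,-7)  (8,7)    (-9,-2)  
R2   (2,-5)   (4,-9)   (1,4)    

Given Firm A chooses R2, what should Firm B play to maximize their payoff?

With Firm A fixed at R2, Firm B's payoffs are: C1 → -5, C2 → -9, C3 → 4.
The maximum is 4, achieved by C3.

C3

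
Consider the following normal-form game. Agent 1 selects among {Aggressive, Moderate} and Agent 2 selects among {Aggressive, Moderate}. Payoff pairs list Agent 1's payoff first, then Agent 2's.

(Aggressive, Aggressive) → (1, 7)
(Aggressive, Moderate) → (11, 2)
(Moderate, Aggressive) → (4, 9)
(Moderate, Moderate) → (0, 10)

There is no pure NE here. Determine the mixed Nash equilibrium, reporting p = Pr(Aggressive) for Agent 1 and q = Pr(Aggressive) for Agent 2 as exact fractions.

Each player's mixing probability is pinned down by making the *other* player indifferent.
Agent 2 indifferent between Aggressive and Moderate: p·7 + (1−p)·9 = p·2 + (1−p)·10 ⟹ 9 + (-2)p = 10 + (-8)p ⟹ p = 1/6.
Agent 1 indifferent between Aggressive and Moderate: q·1 + (1−q)·11 = q·4 + (1−q)·0 ⟹ 11 + (-10)q = 0 + 4q ⟹ q = 11/14.

p = 1/6, q = 11/14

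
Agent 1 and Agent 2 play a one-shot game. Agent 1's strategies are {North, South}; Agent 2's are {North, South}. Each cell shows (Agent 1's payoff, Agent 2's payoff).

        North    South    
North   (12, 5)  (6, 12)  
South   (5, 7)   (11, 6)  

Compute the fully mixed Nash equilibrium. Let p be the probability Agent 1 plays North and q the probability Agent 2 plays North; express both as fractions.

p = 1/8, q = 5/12

In a mixed NE each player is indifferent between their pure strategies, so the opponent's mix sets the indifference.
Agent 2 indifferent between North and South: p·5 + (1−p)·7 = p·12 + (1−p)·6 ⟹ 7 + (-2)p = 6 + 6p ⟹ p = 1/8.
Agent 1 indifferent between North and South: q·12 + (1−q)·6 = q·5 + (1−q)·11 ⟹ 6 + 6q = 11 + (-6)q ⟹ q = 5/12.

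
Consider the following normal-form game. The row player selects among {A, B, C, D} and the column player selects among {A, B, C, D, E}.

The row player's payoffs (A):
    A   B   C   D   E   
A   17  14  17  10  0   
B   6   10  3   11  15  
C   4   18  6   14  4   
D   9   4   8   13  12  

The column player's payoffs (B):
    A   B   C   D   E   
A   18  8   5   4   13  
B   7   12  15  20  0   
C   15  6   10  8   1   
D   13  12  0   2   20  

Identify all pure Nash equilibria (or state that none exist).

Find each player's best response to every opponent strategy; NE are the intersections.
The row player's best responses — vs A: A (payoff 17); vs B: C (payoff 18); vs C: A (payoff 17); vs D: C (payoff 14); vs E: B (payoff 15).
The column player's best responses — vs A: A (payoff 18); vs B: D (payoff 20); vs C: A (payoff 15); vs D: E (payoff 20).
The only mutual best response is (A, A); neither player gains by switching there.

(A, A)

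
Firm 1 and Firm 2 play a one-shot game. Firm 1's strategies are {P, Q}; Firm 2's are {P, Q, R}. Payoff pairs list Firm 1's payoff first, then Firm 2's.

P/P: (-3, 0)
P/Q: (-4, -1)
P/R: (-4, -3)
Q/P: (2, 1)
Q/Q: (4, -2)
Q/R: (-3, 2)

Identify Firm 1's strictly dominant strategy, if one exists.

Q

A strategy is strictly dominant if it gives Firm 1 a strictly higher payoff than every other strategy, against every choice by the opponent.
Q strictly dominates: vs P: 2 > -3; vs Q: 4 > -4; vs R: -3 > -4.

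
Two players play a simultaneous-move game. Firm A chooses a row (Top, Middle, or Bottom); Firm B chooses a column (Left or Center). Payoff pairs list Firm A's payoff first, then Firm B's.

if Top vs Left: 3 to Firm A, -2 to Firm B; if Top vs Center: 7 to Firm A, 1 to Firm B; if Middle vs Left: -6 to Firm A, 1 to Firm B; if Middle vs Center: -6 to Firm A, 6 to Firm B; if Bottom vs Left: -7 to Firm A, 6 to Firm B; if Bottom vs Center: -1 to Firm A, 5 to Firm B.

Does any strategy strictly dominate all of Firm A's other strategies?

Check whether one of Firm A's strategies beats all alternatives regardless of what the opponent does.
Top strictly dominates: vs Left: 3 > each of {-6, -7}; vs Center: 7 > each of {-6, -1}.

Top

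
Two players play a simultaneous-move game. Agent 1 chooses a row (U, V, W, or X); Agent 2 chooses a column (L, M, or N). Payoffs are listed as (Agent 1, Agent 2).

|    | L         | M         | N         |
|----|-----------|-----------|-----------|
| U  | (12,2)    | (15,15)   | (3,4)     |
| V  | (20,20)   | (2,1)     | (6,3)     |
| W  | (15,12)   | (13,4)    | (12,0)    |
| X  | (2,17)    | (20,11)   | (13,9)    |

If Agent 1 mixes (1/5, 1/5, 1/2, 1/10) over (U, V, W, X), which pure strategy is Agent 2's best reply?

Compute Agent 2's expected payoff from each pure strategy against the given mix.
L: (1/5)·2 + (1/5)·20 + (1/2)·12 + (1/10)·17 = 121/10
M: (1/5)·15 + (1/5)·1 + (1/2)·4 + (1/10)·11 = 63/10
N: (1/5)·4 + (1/5)·3 + (1/2)·0 + (1/10)·9 = 23/10
Highest expected payoff is 121/10, from L.

L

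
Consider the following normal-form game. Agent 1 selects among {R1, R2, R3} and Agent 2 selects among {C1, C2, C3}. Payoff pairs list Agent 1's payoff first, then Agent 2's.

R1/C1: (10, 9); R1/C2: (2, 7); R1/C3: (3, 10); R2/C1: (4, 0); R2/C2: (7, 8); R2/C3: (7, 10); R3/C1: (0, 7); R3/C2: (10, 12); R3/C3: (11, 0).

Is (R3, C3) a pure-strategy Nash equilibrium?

No

Holding Agent 2 at C3: Agent 1 gets 11 from R3, versus 3 from R1, 7 from R2. No profitable deviation for Agent 1.
Holding Agent 1 at R3: Agent 2 gets 0 from C3 but could get 12 by switching to C2. Agent 2 has a profitable deviation.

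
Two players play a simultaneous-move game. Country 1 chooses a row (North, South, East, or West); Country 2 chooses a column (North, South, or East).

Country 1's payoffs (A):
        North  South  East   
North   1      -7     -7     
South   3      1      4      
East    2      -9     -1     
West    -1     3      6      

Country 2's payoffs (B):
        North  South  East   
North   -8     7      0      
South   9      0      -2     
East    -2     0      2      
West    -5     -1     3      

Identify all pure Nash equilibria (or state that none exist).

Check mutual best responses: a cell is a NE iff neither player can gain by unilaterally deviating.
Country 1's best responses — vs North: South (payoff 3); vs South: West (payoff 3); vs East: West (payoff 6).
Country 2's best responses — vs North: South (payoff 7); vs South: North (payoff 9); vs East: East (payoff 2); vs West: East (payoff 3).
Mutual best responses occur at (South, North) and (West, East); at each, neither player gains by switching.

(South, North) and (West, East)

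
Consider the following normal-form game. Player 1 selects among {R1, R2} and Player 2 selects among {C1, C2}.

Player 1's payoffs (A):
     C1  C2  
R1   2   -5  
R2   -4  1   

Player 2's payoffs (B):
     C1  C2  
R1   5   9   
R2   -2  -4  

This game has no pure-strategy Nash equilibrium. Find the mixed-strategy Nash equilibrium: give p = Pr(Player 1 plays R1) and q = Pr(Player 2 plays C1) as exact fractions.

p = 1/3, q = 1/2

Each player's mixing probability is pinned down by making the *other* player indifferent.
Player 2 indifferent between C1 and C2: p·5 + (1−p)·(-2) = p·9 + (1−p)·(-4) ⟹ (-2) + 7p = (-4) + 13p ⟹ p = 1/3.
Player 1 indifferent between R1 and R2: q·2 + (1−q)·(-5) = q·(-4) + (1−q)·1 ⟹ (-5) + 7q = 1 + (-5)q ⟹ q = 1/2.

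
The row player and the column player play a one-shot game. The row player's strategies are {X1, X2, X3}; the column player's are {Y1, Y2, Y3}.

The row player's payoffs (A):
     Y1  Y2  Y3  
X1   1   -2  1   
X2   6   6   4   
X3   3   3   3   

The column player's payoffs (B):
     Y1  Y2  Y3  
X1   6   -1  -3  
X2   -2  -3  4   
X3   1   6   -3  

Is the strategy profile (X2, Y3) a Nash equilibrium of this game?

Yes

Holding the column player at Y3: the row player gets 4 from X2, versus 1 from X1, 3 from X3. No profitable deviation for the row player.
Holding the row player at X2: the column player gets 4 from Y3, versus -2 from Y1, -3 from Y2. No profitable deviation for the column player either.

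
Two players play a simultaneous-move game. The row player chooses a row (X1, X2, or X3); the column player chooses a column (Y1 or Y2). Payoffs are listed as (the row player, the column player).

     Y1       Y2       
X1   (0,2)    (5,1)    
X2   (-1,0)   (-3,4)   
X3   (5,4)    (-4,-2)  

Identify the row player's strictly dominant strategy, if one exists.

None

Check whether one of the row player's strategies beats all alternatives regardless of what the opponent does.
X1 is not dominant: against Y1, X3 gives 5 > 0.
X2 is not dominant: against Y1, X1 gives 0 > -1.
X3 is not dominant: against Y2, X1 gives 5 > -4.
No single strategy is best against every opponent action.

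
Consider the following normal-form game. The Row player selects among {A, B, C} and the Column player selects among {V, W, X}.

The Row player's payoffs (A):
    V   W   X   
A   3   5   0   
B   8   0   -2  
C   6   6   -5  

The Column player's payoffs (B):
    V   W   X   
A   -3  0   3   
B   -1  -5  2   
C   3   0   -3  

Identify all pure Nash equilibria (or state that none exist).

(A, X)

A profile is a Nash equilibrium when each player is best-responding to the other.
The Row player's best responses — vs V: B (payoff 8); vs W: C (payoff 6); vs X: A (payoff 0).
The Column player's best responses — vs A: X (payoff 3); vs B: X (payoff 2); vs C: V (payoff 3).
The only mutual best response is (A, X); neither player gains by switching there.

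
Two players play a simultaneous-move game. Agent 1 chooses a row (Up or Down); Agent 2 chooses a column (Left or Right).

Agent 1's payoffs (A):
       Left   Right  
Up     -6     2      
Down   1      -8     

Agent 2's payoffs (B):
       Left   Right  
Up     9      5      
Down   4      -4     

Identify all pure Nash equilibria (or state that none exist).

(Down, Left)

Check mutual best responses: a cell is a NE iff neither player can gain by unilaterally deviating.
Agent 1's best responses — vs Left: Down (payoff 1); vs Right: Up (payoff 2).
Agent 2's best responses — vs Up: Left (payoff 9); vs Down: Left (payoff 4).
The only mutual best response is (Down, Left); neither player gains by switching there.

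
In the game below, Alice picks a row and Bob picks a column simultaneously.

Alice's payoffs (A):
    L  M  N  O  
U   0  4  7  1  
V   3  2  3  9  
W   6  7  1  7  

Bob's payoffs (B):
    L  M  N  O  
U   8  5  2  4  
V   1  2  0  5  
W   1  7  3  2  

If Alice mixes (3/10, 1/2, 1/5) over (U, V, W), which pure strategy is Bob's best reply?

Compute Bob's expected payoff from each pure strategy against the given mix.
L: (3/10)·8 + (1/2)·1 + (1/5)·1 = 31/10
M: (3/10)·5 + (1/2)·2 + (1/5)·7 = 39/10
N: (3/10)·2 + (1/2)·0 + (1/5)·3 = 6/5
O: (3/10)·4 + (1/2)·5 + (1/5)·2 = 41/10
Highest expected payoff is 41/10, from O.

O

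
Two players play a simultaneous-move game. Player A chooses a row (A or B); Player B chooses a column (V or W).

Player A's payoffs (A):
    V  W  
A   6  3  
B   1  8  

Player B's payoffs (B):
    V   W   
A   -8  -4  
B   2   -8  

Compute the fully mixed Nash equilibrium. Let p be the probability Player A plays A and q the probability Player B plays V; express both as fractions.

p = 5/7, q = 1/2

Each player's mixing probability is pinned down by making the *other* player indifferent.
Player B indifferent between V and W: p·(-8) + (1−p)·2 = p·(-4) + (1−p)·(-8) ⟹ 2 + (-10)p = (-8) + 4p ⟹ p = 5/7.
Player A indifferent between A and B: q·6 + (1−q)·3 = q·1 + (1−q)·8 ⟹ 3 + 3q = 8 + (-7)q ⟹ q = 1/2.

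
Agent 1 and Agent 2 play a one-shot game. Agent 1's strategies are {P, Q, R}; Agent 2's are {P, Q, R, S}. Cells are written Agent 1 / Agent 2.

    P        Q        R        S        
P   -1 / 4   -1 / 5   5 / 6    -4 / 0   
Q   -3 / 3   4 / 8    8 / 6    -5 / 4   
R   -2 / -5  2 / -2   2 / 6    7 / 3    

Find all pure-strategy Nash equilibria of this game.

(Q, Q)

A profile is a Nash equilibrium when each player is best-responding to the other.
Agent 1's best responses — vs P: P (payoff -1); vs Q: Q (payoff 4); vs R: Q (payoff 8); vs S: R (payoff 7).
Agent 2's best responses — vs P: R (payoff 6); vs Q: Q (payoff 8); vs R: R (payoff 6).
The only mutual best response is (Q, Q); neither player gains by switching there.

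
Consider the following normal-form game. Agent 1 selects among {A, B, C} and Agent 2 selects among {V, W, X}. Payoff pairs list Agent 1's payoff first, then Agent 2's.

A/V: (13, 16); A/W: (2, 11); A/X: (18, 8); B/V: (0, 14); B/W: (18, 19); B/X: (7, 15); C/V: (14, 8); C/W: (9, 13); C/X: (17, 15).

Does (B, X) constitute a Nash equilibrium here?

Holding Agent 2 at X: Agent 1 gets 7 from B but could get 18 by switching to A. Agent 1 has a profitable deviation.

No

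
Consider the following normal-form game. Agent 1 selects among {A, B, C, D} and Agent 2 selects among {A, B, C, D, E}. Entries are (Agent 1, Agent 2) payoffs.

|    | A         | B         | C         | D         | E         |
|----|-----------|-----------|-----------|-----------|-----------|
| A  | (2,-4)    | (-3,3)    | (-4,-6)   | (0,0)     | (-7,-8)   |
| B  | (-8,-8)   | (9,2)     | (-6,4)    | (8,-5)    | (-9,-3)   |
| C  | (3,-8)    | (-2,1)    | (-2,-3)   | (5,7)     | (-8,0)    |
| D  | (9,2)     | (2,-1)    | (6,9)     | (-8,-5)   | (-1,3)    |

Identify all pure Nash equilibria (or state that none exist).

Check mutual best responses: a cell is a NE iff neither player can gain by unilaterally deviating.
Agent 1's best responses — vs A: D (payoff 9); vs B: B (payoff 9); vs C: D (payoff 6); vs D: B (payoff 8); vs E: D (payoff -1).
Agent 2's best responses — vs A: B (payoff 3); vs B: C (payoff 4); vs C: D (payoff 7); vs D: C (payoff 9).
The only mutual best response is (D, C); neither player gains by switching there.

(D, C)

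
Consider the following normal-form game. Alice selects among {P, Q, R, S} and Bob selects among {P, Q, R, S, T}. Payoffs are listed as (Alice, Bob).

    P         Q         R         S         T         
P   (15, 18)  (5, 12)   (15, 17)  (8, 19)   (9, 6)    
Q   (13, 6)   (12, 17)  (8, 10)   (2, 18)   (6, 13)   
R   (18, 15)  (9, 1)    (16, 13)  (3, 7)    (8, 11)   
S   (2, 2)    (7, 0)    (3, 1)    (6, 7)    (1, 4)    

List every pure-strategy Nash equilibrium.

Check mutual best responses: a cell is a NE iff neither player can gain by unilaterally deviating.
Alice's best responses — vs P: R (payoff 18); vs Q: Q (payoff 12); vs R: R (payoff 16); vs S: P (payoff 8); vs T: P (payoff 9).
Bob's best responses — vs P: S (payoff 19); vs Q: S (payoff 18); vs R: P (payoff 15); vs S: S (payoff 7).
Mutual best responses occur at (P, S) and (R, P); at each, neither player gains by switching.

(P, S) and (R, P)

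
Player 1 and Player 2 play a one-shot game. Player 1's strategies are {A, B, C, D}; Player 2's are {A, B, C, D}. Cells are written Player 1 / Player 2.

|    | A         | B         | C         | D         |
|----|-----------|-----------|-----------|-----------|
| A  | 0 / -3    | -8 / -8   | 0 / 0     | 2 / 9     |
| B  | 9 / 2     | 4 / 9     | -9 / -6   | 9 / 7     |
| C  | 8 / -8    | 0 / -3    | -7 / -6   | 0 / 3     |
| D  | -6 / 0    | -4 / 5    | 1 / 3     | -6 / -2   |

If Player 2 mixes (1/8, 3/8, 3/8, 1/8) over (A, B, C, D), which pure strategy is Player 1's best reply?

Player 1's best reply maximizes expected payoff against the mix.
A: (1/8)·0 + (3/8)·(-8) + (3/8)·0 + (1/8)·2 = -11/4
B: (1/8)·9 + (3/8)·4 + (3/8)·(-9) + (1/8)·9 = 3/8
C: (1/8)·8 + (3/8)·0 + (3/8)·(-7) + (1/8)·0 = -13/8
D: (1/8)·(-6) + (3/8)·(-4) + (3/8)·1 + (1/8)·(-6) = -21/8
Highest expected payoff is 3/8, from B.

B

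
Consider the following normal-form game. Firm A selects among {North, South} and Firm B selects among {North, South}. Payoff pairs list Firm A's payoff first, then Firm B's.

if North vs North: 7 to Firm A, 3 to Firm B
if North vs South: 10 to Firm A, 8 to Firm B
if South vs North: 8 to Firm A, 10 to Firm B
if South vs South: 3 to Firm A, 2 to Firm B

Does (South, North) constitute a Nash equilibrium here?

Holding Firm B at North: Firm A gets 8 from South, versus 7 from North. No profitable deviation for Firm A.
Holding Firm A at South: Firm B gets 10 from North, versus 2 from South. No profitable deviation for Firm B either.

Yes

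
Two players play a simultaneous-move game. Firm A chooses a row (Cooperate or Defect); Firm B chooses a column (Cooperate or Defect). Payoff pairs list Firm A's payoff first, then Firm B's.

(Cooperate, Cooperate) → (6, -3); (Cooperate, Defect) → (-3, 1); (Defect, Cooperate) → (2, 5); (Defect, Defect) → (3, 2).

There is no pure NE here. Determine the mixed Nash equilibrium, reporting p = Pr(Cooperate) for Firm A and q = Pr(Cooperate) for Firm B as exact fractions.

Each player's mixing probability is pinned down by making the *other* player indifferent.
Firm B indifferent between Cooperate and Defect: p·(-3) + (1−p)·5 = p·1 + (1−p)·2 ⟹ 5 + (-8)p = 2 + (-1)p ⟹ p = 3/7.
Firm A indifferent between Cooperate and Defect: q·6 + (1−q)·(-3) = q·2 + (1−q)·3 ⟹ (-3) + 9q = 3 + (-1)q ⟹ q = 3/5.

p = 3/7, q = 3/5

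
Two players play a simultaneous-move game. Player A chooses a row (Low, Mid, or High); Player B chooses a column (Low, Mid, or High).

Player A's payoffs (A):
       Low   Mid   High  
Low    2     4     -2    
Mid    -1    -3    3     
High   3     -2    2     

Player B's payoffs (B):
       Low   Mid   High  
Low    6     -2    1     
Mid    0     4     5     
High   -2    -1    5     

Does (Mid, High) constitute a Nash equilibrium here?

Holding Player B at High: Player A gets 3 from Mid, versus -2 from Low, 2 from High. No profitable deviation for Player A.
Holding Player A at Mid: Player B gets 5 from High, versus 0 from Low, 4 from Mid. No profitable deviation for Player B either.

Yes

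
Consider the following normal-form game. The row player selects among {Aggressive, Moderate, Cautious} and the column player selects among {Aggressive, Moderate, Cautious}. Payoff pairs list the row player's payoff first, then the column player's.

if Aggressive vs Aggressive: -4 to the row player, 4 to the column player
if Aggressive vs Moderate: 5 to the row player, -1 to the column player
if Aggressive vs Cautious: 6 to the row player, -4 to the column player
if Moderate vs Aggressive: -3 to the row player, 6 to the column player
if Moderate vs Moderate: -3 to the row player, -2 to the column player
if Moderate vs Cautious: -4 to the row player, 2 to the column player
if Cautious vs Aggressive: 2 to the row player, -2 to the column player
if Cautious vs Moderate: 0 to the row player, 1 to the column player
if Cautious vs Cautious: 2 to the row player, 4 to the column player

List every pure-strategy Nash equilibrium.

There is no pure-strategy Nash equilibrium

A profile is a Nash equilibrium when each player is best-responding to the other.
The row player's best responses — vs Aggressive: Cautious (payoff 2); vs Moderate: Aggressive (payoff 5); vs Cautious: Aggressive (payoff 6).
The column player's best responses — vs Aggressive: Aggressive (payoff 4); vs Moderate: Aggressive (payoff 6); vs Cautious: Cautious (payoff 4).
No cell has both players best-responding. For instance, the row player's best reply to Aggressive is Cautious, but against Cautious the column player prefers Cautious over Aggressive.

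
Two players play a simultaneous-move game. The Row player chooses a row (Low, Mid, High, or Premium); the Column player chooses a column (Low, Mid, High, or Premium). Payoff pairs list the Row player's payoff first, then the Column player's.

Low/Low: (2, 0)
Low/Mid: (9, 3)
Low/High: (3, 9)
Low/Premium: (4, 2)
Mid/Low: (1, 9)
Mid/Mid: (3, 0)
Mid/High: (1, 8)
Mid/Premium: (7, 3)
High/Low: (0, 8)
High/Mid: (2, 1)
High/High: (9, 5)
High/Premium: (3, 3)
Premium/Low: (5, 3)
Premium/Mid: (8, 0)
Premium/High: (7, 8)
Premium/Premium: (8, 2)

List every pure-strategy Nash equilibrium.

No pure-strategy Nash equilibrium

Check mutual best responses: a cell is a NE iff neither player can gain by unilaterally deviating.
The Row player's best responses — vs Low: Premium (payoff 5); vs Mid: Low (payoff 9); vs High: High (payoff 9); vs Premium: Premium (payoff 8).
The Column player's best responses — vs Low: High (payoff 9); vs Mid: Low (payoff 9); vs High: Low (payoff 8); vs Premium: High (payoff 8).
No cell has both players best-responding. For instance, the Row player's best reply to Mid is Low, but against Low the Column player prefers High over Mid.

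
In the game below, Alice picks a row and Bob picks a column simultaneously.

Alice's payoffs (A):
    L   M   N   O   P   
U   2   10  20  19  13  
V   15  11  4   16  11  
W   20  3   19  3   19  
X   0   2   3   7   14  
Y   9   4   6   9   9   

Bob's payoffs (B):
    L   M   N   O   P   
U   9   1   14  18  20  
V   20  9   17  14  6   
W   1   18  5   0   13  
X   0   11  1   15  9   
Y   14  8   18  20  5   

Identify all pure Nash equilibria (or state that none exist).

There is no pure-strategy Nash equilibrium

Check mutual best responses: a cell is a NE iff neither player can gain by unilaterally deviating.
Alice's best responses — vs L: W (payoff 20); vs M: V (payoff 11); vs N: U (payoff 20); vs O: U (payoff 19); vs P: W (payoff 19).
Bob's best responses — vs U: P (payoff 20); vs V: L (payoff 20); vs W: M (payoff 18); vs X: O (payoff 15); vs Y: O (payoff 20).
No cell has both players best-responding. For instance, Alice's best reply to M is V, but against V Bob prefers L over M.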